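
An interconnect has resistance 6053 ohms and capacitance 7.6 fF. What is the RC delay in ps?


Step 1: tau = R * C
Step 2: tau = 6053 * 7.6 fF = 6053 * 7.6e-15 F
Step 3: tau = 4.60028e-11 s = 46.0028 ps

46.0028


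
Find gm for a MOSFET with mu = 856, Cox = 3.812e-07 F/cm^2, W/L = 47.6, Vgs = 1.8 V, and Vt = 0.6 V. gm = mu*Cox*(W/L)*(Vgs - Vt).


Step 1: Vov = Vgs - Vt = 1.8 - 0.6 = 1.2 V
Step 2: gm = mu * Cox * (W/L) * Vov
Step 3: gm = 856 * 3.812e-07 * 47.6 * 1.2 = 1.86e-02 S

1.86e-02


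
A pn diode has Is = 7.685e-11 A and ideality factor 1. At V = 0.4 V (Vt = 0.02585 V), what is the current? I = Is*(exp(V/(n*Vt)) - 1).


Step 1: V/(n*Vt) = 0.4/(1*0.02585) = 15.4739
Step 2: exp(15.4739) = 5.2508e+06
Step 3: I = 7.685e-11 * (5.2508e+06 - 1) = 4.04e-04 A

4.04e-04


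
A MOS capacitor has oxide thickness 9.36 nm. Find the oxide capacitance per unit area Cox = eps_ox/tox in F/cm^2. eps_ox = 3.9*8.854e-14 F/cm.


Step 1: eps_ox = 3.9 * 8.854e-14 = 3.45306e-13 F/cm
Step 2: tox in cm = 9.36 nm * 1e-7 = 9.3600e-07 cm
Step 3: Cox = 3.45306e-13 / 9.3600e-07 = 3.69e-07 F/cm^2

3.69e-07


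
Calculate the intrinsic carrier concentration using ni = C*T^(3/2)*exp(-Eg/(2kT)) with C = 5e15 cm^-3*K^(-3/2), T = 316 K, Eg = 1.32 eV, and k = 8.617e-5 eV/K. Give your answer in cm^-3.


Step 1: Compute kT = 8.617e-5 * 316 = 0.02722972 eV
Step 2: Exponent = -Eg/(2kT) = -1.32/(2*0.02722972) = -24.23822
Step 3: T^(3/2) = 316^1.5 = 5617.34
Step 4: ni = 5e15 * 5617.34 * exp(-24.23822) = 8.36e+08 cm^-3

8.36e+08


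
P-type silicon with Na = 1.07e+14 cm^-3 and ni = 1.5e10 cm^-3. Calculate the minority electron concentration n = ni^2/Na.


Step 1: Majority hole concentration p ≈ Na = 1.07e+14 cm^-3
Step 2: n = ni^2 / Na = (1.5e10)^2 / 1.07e+14
Step 3: n = 2.10e+06 cm^-3

2.10e+06


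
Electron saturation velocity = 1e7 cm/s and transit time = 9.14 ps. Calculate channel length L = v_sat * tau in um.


Step 1: tau in seconds = 9.14 ps * 1e-12 = 9.1400e-12 s
Step 2: L = v_sat * tau = 1e7 * 9.1400e-12 = 9.1400e-05 cm
Step 3: L in um = 9.1400e-05 * 1e4 = 0.914 um

0.914


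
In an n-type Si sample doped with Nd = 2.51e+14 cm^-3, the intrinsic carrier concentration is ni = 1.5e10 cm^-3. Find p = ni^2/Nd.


Step 1: Since Nd >> ni, n ≈ Nd = 2.51e+14 cm^-3
Step 2: p = ni^2 / n = (1.5e10)^2 / 2.51e+14
Step 3: p = 2.25e20 / 2.51e+14 = 8.96e+05 cm^-3

8.96e+05


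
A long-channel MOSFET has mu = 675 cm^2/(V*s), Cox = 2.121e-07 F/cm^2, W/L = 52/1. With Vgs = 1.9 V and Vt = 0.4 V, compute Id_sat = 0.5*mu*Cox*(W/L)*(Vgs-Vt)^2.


Step 1: Overdrive voltage Vov = Vgs - Vt = 1.9 - 0.4 = 1.5 V
Step 2: W/L = 52/1 = 52
Step 3: Id = 0.5 * 675 * 2.121e-07 * 52 * 1.5^2
Step 4: Id = 8.38e-03 A

8.38e-03


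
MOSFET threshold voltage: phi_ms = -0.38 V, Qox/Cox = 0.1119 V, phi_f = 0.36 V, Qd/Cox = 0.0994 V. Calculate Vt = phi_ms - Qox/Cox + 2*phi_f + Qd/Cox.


Step 1: Vt = phi_ms - Qox/Cox + 2*phi_f + Qd/Cox
Step 2: Vt = -0.38 - 0.1119 + 2*0.36 + 0.0994
Step 3: Vt = -0.38 - 0.1119 + 0.72 + 0.0994
Step 4: Vt = 0.3275 V

0.3275


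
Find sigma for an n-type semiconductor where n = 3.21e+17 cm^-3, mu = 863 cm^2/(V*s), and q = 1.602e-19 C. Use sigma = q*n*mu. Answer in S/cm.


Step 1: sigma = q * n * mu
Step 2: sigma = 1.602e-19 * 3.21e+17 * 863
Step 3: sigma = 4.438e+01 S/cm

4.438e+01


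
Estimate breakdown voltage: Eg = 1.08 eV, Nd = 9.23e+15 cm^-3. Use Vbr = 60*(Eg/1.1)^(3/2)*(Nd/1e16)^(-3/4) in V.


Step 1: Eg/1.1 = 1.08/1.1 = 0.981818
Step 2: (Eg/1.1)^1.5 = 0.981818^1.5 = 0.972851
Step 3: (Nd/1e16)^(-0.75) = (0.923)^(-0.75) = 1.061937
Step 4: Vbr = 60 * 0.972851 * 1.061937 = 62.0 V

62.0


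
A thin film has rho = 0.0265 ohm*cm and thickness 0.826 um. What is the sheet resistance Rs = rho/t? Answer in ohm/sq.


Step 1: Convert thickness to cm: t = 0.826 um = 8.2600e-05 cm
Step 2: Rs = rho / t = 0.0265 / 8.2600e-05
Step 3: Rs = 320.8 ohm/sq

320.8


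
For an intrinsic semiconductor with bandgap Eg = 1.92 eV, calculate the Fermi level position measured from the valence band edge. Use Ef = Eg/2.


Step 1: For an intrinsic semiconductor, the Fermi level sits at midgap.
Step 2: Ef = Eg / 2 = 1.92 / 2 = 0.96 eV

0.96


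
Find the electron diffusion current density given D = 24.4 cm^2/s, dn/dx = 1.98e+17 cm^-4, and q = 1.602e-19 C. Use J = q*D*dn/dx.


Step 1: J = q * D * (dn/dx)
Step 2: J = 1.602e-19 * 24.4 * 1.98e+17
Step 3: J = 7.74e-01 A/cm^2

7.74e-01


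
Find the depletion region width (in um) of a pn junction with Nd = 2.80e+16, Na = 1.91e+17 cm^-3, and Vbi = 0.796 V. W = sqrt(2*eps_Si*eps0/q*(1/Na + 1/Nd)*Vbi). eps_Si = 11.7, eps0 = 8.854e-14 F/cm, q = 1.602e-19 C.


Step 1: 1/Na + 1/Nd = 1/1.91e+17 + 1/2.80e+16 = 4.09499e-17
Step 2: 2*eps*eps0/q = 2*11.7*8.854e-14/1.602e-19 = 1.293281e+07
Step 3: W^2 = 1.293281e+07 * 4.09499e-17 * 0.796 = 4.21559e-10
Step 4: W = sqrt(4.21559e-10) = 2.053e-05 cm = 0.2053 um

0.2053


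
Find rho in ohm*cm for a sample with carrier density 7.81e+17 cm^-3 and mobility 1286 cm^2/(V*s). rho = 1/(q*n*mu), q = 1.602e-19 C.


Step 1: sigma = q * n * mu = 1.602e-19 * 7.81e+17 * 1286 = 1.60899e+02 S/cm
Step 2: rho = 1 / sigma = 1 / 1.60899e+02 = 0.006215 ohm*cm

0.006215


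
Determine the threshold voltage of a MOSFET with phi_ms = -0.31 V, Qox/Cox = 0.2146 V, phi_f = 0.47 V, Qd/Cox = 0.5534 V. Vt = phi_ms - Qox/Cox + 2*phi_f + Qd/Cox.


Step 1: Vt = phi_ms - Qox/Cox + 2*phi_f + Qd/Cox
Step 2: Vt = -0.31 - 0.2146 + 2*0.47 + 0.5534
Step 3: Vt = -0.31 - 0.2146 + 0.94 + 0.5534
Step 4: Vt = 0.9688 V

0.9688


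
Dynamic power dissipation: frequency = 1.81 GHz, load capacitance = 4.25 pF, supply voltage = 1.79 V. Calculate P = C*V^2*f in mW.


Step 1: V^2 = 1.79^2 = 3.2041 V^2
Step 2: P = C*V^2*f = 4.25e-12 F * 3.2041 * 1.81e9 Hz
Step 3: P = 2.464753925e-02 W
Step 4: P = 24.648 mW

24.648


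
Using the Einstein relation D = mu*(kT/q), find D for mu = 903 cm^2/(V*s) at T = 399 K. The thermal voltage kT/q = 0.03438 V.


Step 1: D = mu * (kT/q)
Step 2: D = 903 * 0.03438
Step 3: D = 31.05 cm^2/s

31.05


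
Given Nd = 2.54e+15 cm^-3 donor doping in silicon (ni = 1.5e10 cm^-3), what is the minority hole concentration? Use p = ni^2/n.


Step 1: Since Nd >> ni, n ≈ Nd = 2.54e+15 cm^-3
Step 2: p = ni^2 / n = (1.5e10)^2 / 2.54e+15
Step 3: p = 2.25e20 / 2.54e+15 = 8.86e+04 cm^-3

8.86e+04


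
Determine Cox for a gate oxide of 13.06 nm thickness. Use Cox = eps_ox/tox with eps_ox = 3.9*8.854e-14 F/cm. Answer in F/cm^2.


Step 1: eps_ox = 3.9 * 8.854e-14 = 3.45306e-13 F/cm
Step 2: tox in cm = 13.06 nm * 1e-7 = 1.3060e-06 cm
Step 3: Cox = 3.45306e-13 / 1.3060e-06 = 2.64e-07 F/cm^2

2.64e-07


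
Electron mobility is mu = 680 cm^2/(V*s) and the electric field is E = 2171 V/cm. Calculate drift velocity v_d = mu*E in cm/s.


Step 1: v_d = mu * E
Step 2: v_d = 680 * 2171 = 1476280
Step 3: v_d = 1.48e+06 cm/s

1.48e+06


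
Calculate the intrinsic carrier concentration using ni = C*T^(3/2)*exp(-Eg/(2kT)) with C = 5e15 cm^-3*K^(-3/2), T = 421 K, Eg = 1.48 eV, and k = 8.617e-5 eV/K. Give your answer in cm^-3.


Step 1: Compute kT = 8.617e-5 * 421 = 0.03627757 eV
Step 2: Exponent = -Eg/(2kT) = -1.48/(2*0.03627757) = -20.39828
Step 3: T^(3/2) = 421^1.5 = 8638.20
Step 4: ni = 5e15 * 8638.20 * exp(-20.39828) = 5.98e+10 cm^-3

5.98e+10


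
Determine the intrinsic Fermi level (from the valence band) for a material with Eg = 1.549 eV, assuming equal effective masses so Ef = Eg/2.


Step 1: For an intrinsic semiconductor, the Fermi level sits at midgap.
Step 2: Ef = Eg / 2 = 1.549 / 2 = 0.7745 eV

0.7745


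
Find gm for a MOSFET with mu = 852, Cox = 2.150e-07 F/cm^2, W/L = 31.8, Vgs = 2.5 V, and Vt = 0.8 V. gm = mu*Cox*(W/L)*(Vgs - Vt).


Step 1: Vov = Vgs - Vt = 2.5 - 0.8 = 1.7 V
Step 2: gm = mu * Cox * (W/L) * Vov
Step 3: gm = 852 * 2.150e-07 * 31.8 * 1.7 = 9.90e-03 S

9.90e-03


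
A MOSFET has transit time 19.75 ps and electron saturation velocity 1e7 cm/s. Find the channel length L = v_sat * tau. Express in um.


Step 1: tau in seconds = 19.75 ps * 1e-12 = 1.9750e-11 s
Step 2: L = v_sat * tau = 1e7 * 1.9750e-11 = 1.9750e-04 cm
Step 3: L in um = 1.9750e-04 * 1e4 = 1.975 um

1.975


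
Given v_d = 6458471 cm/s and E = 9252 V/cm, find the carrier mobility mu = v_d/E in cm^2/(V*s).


Step 1: mu = v_d / E
Step 2: mu = 6458471 / 9252
Step 3: mu = 698.06 cm^2/(V*s)

698.06


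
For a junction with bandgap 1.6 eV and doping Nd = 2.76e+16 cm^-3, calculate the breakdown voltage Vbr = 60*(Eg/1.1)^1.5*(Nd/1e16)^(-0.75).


Step 1: Eg/1.1 = 1.6/1.1 = 1.454545
Step 2: (Eg/1.1)^1.5 = 1.454545^1.5 = 1.754247
Step 3: (Nd/1e16)^(-0.75) = (2.76)^(-0.75) = 0.467001
Step 4: Vbr = 60 * 1.754247 * 0.467001 = 49.2 V

49.2


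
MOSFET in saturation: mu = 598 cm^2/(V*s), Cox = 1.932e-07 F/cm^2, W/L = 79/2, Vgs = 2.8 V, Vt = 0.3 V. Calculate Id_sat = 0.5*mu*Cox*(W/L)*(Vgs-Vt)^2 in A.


Step 1: Overdrive voltage Vov = Vgs - Vt = 2.8 - 0.3 = 2.5 V
Step 2: W/L = 79/2 = 39.5
Step 3: Id = 0.5 * 598 * 1.932e-07 * 39.5 * 2.5^2
Step 4: Id = 1.43e-02 A

1.43e-02


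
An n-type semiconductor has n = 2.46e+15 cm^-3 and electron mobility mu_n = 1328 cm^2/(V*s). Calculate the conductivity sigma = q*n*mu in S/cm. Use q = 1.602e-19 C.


Step 1: sigma = q * n * mu
Step 2: sigma = 1.602e-19 * 2.46e+15 * 1328
Step 3: sigma = 5.234e-01 S/cm

5.234e-01


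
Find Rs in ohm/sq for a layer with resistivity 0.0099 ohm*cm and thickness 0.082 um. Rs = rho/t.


Step 1: Convert thickness to cm: t = 0.082 um = 8.2000e-06 cm
Step 2: Rs = rho / t = 0.0099 / 8.2000e-06
Step 3: Rs = 1207.3 ohm/sq

1207.3


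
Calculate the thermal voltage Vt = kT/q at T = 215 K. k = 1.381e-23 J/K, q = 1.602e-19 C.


Step 1: kT = 1.381e-23 * 215 = 2.96915e-21 J
Step 2: Vt = kT/q = 2.96915e-21 / 1.602e-19
Step 3: Vt = 0.01853 V

0.01853


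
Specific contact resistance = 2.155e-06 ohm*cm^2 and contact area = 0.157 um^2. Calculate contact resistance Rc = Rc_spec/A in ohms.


Step 1: Convert area to cm^2: 0.157 um^2 = 1.5700e-09 cm^2
Step 2: Rc = Rc_spec / A = 2.155e-06 / 1.5700e-09
Step 3: Rc = 1.37e+03 ohms

1.37e+03


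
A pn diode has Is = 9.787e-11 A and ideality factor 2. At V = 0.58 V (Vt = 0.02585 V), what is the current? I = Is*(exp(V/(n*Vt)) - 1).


Step 1: V/(n*Vt) = 0.58/(2*0.02585) = 11.2186
Step 2: exp(11.2186) = 7.4503e+04
Step 3: I = 9.787e-11 * (7.4503e+04 - 1) = 7.29e-06 A

7.29e-06


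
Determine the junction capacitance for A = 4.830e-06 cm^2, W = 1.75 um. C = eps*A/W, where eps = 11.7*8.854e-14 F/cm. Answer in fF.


Step 1: eps_Si = 11.7 * 8.854e-14 = 1.035918e-12 F/cm
Step 2: W in cm = 1.75 * 1e-4 = 1.75e-04 cm
Step 3: C = 1.035918e-12 * 4.830e-06 / 1.75e-04 = 2.859134e-14 F
Step 4: C = 28.59 fF

28.59


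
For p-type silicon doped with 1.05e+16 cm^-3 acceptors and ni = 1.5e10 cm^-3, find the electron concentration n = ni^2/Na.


Step 1: Majority hole concentration p ≈ Na = 1.05e+16 cm^-3
Step 2: n = ni^2 / Na = (1.5e10)^2 / 1.05e+16
Step 3: n = 2.14e+04 cm^-3

2.14e+04


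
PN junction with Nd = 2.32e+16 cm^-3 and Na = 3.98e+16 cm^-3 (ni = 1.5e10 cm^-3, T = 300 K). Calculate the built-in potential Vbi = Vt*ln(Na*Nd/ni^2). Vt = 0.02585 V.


Step 1: Compute Na*Nd/ni^2 = 3.98e+16 * 2.32e+16 / (1.5e10)^2 = 4.1038e+12
Step 2: ln(4.1038e+12) = 29.0429
Step 3: Vbi = 0.02585 * 29.0429 = 0.751 V

0.751


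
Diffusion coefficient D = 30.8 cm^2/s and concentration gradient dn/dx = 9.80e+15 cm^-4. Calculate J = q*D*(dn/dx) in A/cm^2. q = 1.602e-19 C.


Step 1: J = q * D * (dn/dx)
Step 2: J = 1.602e-19 * 30.8 * 9.80e+15
Step 3: J = 4.84e-02 A/cm^2

4.84e-02


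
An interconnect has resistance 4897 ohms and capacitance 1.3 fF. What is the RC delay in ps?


Step 1: tau = R * C
Step 2: tau = 4897 * 1.3 fF = 4897 * 1.3e-15 F
Step 3: tau = 6.3661e-12 s = 6.3661 ps

6.3661


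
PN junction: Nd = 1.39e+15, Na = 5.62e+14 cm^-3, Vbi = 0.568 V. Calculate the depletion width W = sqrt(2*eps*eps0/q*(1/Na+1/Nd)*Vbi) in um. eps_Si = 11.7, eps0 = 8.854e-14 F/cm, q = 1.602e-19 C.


Step 1: 1/Na + 1/Nd = 1/5.62e+14 + 1/1.39e+15 = 2.49878e-15
Step 2: 2*eps*eps0/q = 2*11.7*8.854e-14/1.602e-19 = 1.293281e+07
Step 3: W^2 = 1.293281e+07 * 2.49878e-15 * 0.568 = 1.83556e-08
Step 4: W = sqrt(1.83556e-08) = 1.355e-04 cm = 1.355 um

1.355


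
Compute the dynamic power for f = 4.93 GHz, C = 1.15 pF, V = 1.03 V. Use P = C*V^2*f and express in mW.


Step 1: V^2 = 1.03^2 = 1.0609 V^2
Step 2: P = C*V^2*f = 1.15e-12 F * 1.0609 * 4.93e9 Hz
Step 3: P = 6.01477255e-03 W
Step 4: P = 6.015 mW

6.015


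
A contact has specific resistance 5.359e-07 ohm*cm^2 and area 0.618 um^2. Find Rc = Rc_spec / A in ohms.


Step 1: Convert area to cm^2: 0.618 um^2 = 6.1800e-09 cm^2
Step 2: Rc = Rc_spec / A = 5.359e-07 / 6.1800e-09
Step 3: Rc = 8.67e+01 ohms

8.67e+01


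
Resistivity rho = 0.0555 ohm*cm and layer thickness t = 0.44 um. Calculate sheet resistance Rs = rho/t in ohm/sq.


Step 1: Convert thickness to cm: t = 0.44 um = 4.4000e-05 cm
Step 2: Rs = rho / t = 0.0555 / 4.4000e-05
Step 3: Rs = 1261.4 ohm/sq

1261.4


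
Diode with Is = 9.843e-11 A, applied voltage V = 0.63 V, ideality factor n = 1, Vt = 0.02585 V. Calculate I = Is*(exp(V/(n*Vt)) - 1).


Step 1: V/(n*Vt) = 0.63/(1*0.02585) = 24.3714
Step 2: exp(24.3714) = 3.8403e+10
Step 3: I = 9.843e-11 * (3.8403e+10 - 1) = 3.78e+00 A

3.78e+00


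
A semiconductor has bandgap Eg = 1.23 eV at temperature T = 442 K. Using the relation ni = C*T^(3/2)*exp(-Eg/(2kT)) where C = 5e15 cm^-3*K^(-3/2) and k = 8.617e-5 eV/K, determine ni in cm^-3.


Step 1: Compute kT = 8.617e-5 * 442 = 0.03808714 eV
Step 2: Exponent = -Eg/(2kT) = -1.23/(2*0.03808714) = -16.14718
Step 3: T^(3/2) = 442^1.5 = 9292.52
Step 4: ni = 5e15 * 9292.52 * exp(-16.14718) = 4.51e+12 cm^-3

4.51e+12


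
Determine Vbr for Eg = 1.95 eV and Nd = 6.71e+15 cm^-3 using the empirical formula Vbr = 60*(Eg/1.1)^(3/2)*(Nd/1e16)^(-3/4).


Step 1: Eg/1.1 = 1.95/1.1 = 1.772727
Step 2: (Eg/1.1)^1.5 = 1.772727^1.5 = 2.360276
Step 3: (Nd/1e16)^(-0.75) = (0.671)^(-0.75) = 1.348833
Step 4: Vbr = 60 * 2.360276 * 1.348833 = 191.0 V

191.0


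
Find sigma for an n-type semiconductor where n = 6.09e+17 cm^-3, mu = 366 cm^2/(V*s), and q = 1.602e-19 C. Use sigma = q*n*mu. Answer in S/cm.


Step 1: sigma = q * n * mu
Step 2: sigma = 1.602e-19 * 6.09e+17 * 366
Step 3: sigma = 3.571e+01 S/cm

3.571e+01


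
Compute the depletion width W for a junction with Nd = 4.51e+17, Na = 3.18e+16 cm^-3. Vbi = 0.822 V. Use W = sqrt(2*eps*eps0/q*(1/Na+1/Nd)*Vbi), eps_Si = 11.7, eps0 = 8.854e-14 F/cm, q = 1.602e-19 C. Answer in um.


Step 1: 1/Na + 1/Nd = 1/3.18e+16 + 1/4.51e+17 = 3.36638e-17
Step 2: 2*eps*eps0/q = 2*11.7*8.854e-14/1.602e-19 = 1.293281e+07
Step 3: W^2 = 1.293281e+07 * 3.36638e-17 * 0.822 = 3.57872e-10
Step 4: W = sqrt(3.57872e-10) = 1.892e-05 cm = 0.1892 um

0.1892


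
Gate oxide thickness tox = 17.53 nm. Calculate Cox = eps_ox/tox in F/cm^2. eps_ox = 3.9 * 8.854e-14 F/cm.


Step 1: eps_ox = 3.9 * 8.854e-14 = 3.45306e-13 F/cm
Step 2: tox in cm = 17.53 nm * 1e-7 = 1.7530e-06 cm
Step 3: Cox = 3.45306e-13 / 1.7530e-06 = 1.97e-07 F/cm^2

1.97e-07


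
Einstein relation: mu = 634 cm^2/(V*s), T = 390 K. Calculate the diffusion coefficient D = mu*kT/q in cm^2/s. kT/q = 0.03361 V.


Step 1: D = mu * (kT/q)
Step 2: D = 634 * 0.03361
Step 3: D = 21.31 cm^2/s

21.31


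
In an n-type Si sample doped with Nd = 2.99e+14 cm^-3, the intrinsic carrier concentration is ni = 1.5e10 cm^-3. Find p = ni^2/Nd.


Step 1: Since Nd >> ni, n ≈ Nd = 2.99e+14 cm^-3
Step 2: p = ni^2 / n = (1.5e10)^2 / 2.99e+14
Step 3: p = 2.25e20 / 2.99e+14 = 7.53e+05 cm^-3

7.53e+05


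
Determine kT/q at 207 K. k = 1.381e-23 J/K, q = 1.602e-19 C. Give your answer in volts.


Step 1: kT = 1.381e-23 * 207 = 2.85867e-21 J
Step 2: Vt = kT/q = 2.85867e-21 / 1.602e-19
Step 3: Vt = 0.01784 V

0.01784


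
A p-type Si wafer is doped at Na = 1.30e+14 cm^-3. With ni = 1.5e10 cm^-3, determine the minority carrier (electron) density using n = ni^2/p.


Step 1: Majority hole concentration p ≈ Na = 1.30e+14 cm^-3
Step 2: n = ni^2 / Na = (1.5e10)^2 / 1.30e+14
Step 3: n = 1.73e+06 cm^-3

1.73e+06


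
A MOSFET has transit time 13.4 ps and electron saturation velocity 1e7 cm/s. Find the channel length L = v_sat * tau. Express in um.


Step 1: tau in seconds = 13.4 ps * 1e-12 = 1.3400e-11 s
Step 2: L = v_sat * tau = 1e7 * 1.3400e-11 = 1.3400e-04 cm
Step 3: L in um = 1.3400e-04 * 1e4 = 1.34 um

1.34


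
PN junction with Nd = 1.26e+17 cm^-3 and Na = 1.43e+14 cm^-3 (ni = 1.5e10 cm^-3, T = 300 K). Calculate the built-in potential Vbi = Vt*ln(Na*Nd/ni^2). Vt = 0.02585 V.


Step 1: Compute Na*Nd/ni^2 = 1.43e+14 * 1.26e+17 / (1.5e10)^2 = 8.0080e+10
Step 2: ln(8.0080e+10) = 25.1063
Step 3: Vbi = 0.02585 * 25.1063 = 0.649 V

0.649


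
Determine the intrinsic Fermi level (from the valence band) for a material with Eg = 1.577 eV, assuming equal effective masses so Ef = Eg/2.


Step 1: For an intrinsic semiconductor, the Fermi level sits at midgap.
Step 2: Ef = Eg / 2 = 1.577 / 2 = 0.7885 eV

0.7885


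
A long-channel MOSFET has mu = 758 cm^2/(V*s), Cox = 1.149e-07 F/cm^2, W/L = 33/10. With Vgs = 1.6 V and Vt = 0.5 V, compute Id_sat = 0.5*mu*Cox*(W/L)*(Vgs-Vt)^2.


Step 1: Overdrive voltage Vov = Vgs - Vt = 1.6 - 0.5 = 1.1 V
Step 2: W/L = 33/10 = 3.3
Step 3: Id = 0.5 * 758 * 1.149e-07 * 3.3 * 1.1^2
Step 4: Id = 1.74e-04 A

1.74e-04


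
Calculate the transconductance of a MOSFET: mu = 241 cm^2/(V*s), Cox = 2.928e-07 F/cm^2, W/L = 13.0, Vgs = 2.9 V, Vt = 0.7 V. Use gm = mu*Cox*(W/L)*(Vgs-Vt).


Step 1: Vov = Vgs - Vt = 2.9 - 0.7 = 2.2 V
Step 2: gm = mu * Cox * (W/L) * Vov
Step 3: gm = 241 * 2.928e-07 * 13.0 * 2.2 = 2.02e-03 S

2.02e-03


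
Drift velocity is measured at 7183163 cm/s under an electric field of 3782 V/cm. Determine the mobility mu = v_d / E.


Step 1: mu = v_d / E
Step 2: mu = 7183163 / 3782
Step 3: mu = 1899.3 cm^2/(V*s)

1899.3


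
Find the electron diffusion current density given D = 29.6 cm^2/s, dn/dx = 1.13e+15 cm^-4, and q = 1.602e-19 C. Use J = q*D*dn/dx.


Step 1: J = q * D * (dn/dx)
Step 2: J = 1.602e-19 * 29.6 * 1.13e+15
Step 3: J = 5.36e-03 A/cm^2

5.36e-03


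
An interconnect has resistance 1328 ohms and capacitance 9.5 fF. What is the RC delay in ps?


Step 1: tau = R * C
Step 2: tau = 1328 * 9.5 fF = 1328 * 9.5e-15 F
Step 3: tau = 1.2616e-11 s = 12.616 ps

12.616


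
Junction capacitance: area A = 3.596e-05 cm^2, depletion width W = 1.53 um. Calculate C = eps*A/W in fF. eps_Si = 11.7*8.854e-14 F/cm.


Step 1: eps_Si = 11.7 * 8.854e-14 = 1.035918e-12 F/cm
Step 2: W in cm = 1.53 * 1e-4 = 1.53e-04 cm
Step 3: C = 1.035918e-12 * 3.596e-05 / 1.53e-04 = 2.434746e-13 F
Step 4: C = 243.47 fF

243.47


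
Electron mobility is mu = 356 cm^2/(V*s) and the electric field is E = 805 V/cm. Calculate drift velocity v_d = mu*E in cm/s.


Step 1: v_d = mu * E
Step 2: v_d = 356 * 805 = 286580
Step 3: v_d = 2.87e+05 cm/s

2.87e+05


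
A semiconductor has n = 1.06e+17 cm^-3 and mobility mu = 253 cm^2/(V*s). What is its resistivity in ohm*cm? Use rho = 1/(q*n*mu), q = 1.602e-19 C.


Step 1: sigma = q * n * mu = 1.602e-19 * 1.06e+17 * 253 = 4.29624e+00 S/cm
Step 2: rho = 1 / sigma = 1 / 4.29624e+00 = 0.2328 ohm*cm

0.2328


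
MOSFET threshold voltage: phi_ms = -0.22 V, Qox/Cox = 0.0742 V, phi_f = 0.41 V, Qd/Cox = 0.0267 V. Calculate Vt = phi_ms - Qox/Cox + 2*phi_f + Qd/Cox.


Step 1: Vt = phi_ms - Qox/Cox + 2*phi_f + Qd/Cox
Step 2: Vt = -0.22 - 0.0742 + 2*0.41 + 0.0267
Step 3: Vt = -0.22 - 0.0742 + 0.82 + 0.0267
Step 4: Vt = 0.5525 V

0.5525


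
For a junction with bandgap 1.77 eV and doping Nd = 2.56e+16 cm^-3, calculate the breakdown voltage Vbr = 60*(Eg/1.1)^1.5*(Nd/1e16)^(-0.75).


Step 1: Eg/1.1 = 1.77/1.1 = 1.609091
Step 2: (Eg/1.1)^1.5 = 1.609091^1.5 = 2.041131
Step 3: (Nd/1e16)^(-0.75) = (2.56)^(-0.75) = 0.494106
Step 4: Vbr = 60 * 2.041131 * 0.494106 = 60.5 V

60.5


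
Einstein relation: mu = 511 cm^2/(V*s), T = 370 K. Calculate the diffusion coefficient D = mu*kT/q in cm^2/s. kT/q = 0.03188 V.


Step 1: D = mu * (kT/q)
Step 2: D = 511 * 0.03188
Step 3: D = 16.29 cm^2/s

16.29


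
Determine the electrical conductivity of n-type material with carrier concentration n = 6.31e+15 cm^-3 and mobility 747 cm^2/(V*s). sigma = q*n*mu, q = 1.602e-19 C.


Step 1: sigma = q * n * mu
Step 2: sigma = 1.602e-19 * 6.31e+15 * 747
Step 3: sigma = 7.551e-01 S/cm

7.551e-01


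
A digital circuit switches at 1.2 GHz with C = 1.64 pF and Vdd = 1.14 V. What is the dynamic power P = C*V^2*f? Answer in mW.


Step 1: V^2 = 1.14^2 = 1.2996 V^2
Step 2: P = C*V^2*f = 1.64e-12 F * 1.2996 * 1.2e9 Hz
Step 3: P = 2.5576128e-03 W
Step 4: P = 2.558 mW

2.558


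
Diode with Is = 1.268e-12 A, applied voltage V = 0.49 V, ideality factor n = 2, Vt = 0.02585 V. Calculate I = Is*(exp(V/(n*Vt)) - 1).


Step 1: V/(n*Vt) = 0.49/(2*0.02585) = 9.4778
Step 2: exp(9.4778) = 1.3066e+04
Step 3: I = 1.268e-12 * (1.3066e+04 - 1) = 1.66e-08 A

1.66e-08


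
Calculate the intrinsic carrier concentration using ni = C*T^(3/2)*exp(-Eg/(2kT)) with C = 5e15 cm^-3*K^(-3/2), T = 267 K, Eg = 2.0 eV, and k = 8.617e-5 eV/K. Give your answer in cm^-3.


Step 1: Compute kT = 8.617e-5 * 267 = 0.02300739 eV
Step 2: Exponent = -Eg/(2kT) = -2.0/(2*0.02300739) = -43.46430
Step 3: T^(3/2) = 267^1.5 = 4362.82
Step 4: ni = 5e15 * 4362.82 * exp(-43.46430) = 2.90e+00 cm^-3

2.90e+00


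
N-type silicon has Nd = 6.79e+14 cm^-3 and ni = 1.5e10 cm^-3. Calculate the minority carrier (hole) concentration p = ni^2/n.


Step 1: Since Nd >> ni, n ≈ Nd = 6.79e+14 cm^-3
Step 2: p = ni^2 / n = (1.5e10)^2 / 6.79e+14
Step 3: p = 2.25e20 / 6.79e+14 = 3.31e+05 cm^-3

3.31e+05


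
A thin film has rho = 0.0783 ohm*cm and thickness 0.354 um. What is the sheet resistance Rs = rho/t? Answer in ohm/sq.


Step 1: Convert thickness to cm: t = 0.354 um = 3.5400e-05 cm
Step 2: Rs = rho / t = 0.0783 / 3.5400e-05
Step 3: Rs = 2211.9 ohm/sq

2211.9


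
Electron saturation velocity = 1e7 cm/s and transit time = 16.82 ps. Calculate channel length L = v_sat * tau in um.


Step 1: tau in seconds = 16.82 ps * 1e-12 = 1.6820e-11 s
Step 2: L = v_sat * tau = 1e7 * 1.6820e-11 = 1.6820e-04 cm
Step 3: L in um = 1.6820e-04 * 1e4 = 1.682 um

1.682


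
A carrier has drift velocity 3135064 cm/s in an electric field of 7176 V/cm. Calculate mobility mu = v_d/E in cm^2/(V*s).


Step 1: mu = v_d / E
Step 2: mu = 3135064 / 7176
Step 3: mu = 436.88 cm^2/(V*s)

436.88


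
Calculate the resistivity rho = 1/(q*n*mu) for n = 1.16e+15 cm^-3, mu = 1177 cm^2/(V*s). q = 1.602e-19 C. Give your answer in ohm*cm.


Step 1: sigma = q * n * mu = 1.602e-19 * 1.16e+15 * 1177 = 2.18724e-01 S/cm
Step 2: rho = 1 / sigma = 1 / 2.18724e-01 = 4.572 ohm*cm

4.572


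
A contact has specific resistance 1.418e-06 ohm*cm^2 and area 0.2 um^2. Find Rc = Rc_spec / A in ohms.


Step 1: Convert area to cm^2: 0.2 um^2 = 2.0000e-09 cm^2
Step 2: Rc = Rc_spec / A = 1.418e-06 / 2.0000e-09
Step 3: Rc = 7.09e+02 ohms

7.09e+02


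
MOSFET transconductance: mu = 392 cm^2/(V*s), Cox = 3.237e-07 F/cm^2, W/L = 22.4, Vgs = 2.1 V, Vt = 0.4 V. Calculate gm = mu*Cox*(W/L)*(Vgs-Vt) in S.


Step 1: Vov = Vgs - Vt = 2.1 - 0.4 = 1.7 V
Step 2: gm = mu * Cox * (W/L) * Vov
Step 3: gm = 392 * 3.237e-07 * 22.4 * 1.7 = 4.83e-03 S

4.83e-03


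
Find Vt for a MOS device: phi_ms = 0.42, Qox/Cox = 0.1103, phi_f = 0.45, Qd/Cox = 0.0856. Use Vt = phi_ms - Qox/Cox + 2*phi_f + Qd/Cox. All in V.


Step 1: Vt = phi_ms - Qox/Cox + 2*phi_f + Qd/Cox
Step 2: Vt = 0.42 - 0.1103 + 2*0.45 + 0.0856
Step 3: Vt = 0.42 - 0.1103 + 0.9 + 0.0856
Step 4: Vt = 1.2953 V

1.2953


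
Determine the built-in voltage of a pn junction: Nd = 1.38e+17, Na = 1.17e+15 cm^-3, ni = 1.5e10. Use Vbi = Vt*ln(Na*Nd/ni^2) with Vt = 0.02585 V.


Step 1: Compute Na*Nd/ni^2 = 1.17e+15 * 1.38e+17 / (1.5e10)^2 = 7.1760e+11
Step 2: ln(7.1760e+11) = 27.2992
Step 3: Vbi = 0.02585 * 27.2992 = 0.706 V

0.706


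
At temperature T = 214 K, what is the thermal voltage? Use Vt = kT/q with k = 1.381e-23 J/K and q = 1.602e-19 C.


Step 1: kT = 1.381e-23 * 214 = 2.95534e-21 J
Step 2: Vt = kT/q = 2.95534e-21 / 1.602e-19
Step 3: Vt = 0.01845 V

0.01845


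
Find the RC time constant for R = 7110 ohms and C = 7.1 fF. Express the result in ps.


Step 1: tau = R * C
Step 2: tau = 7110 * 7.1 fF = 7110 * 7.1e-15 F
Step 3: tau = 5.0481e-11 s = 50.481 ps

50.481


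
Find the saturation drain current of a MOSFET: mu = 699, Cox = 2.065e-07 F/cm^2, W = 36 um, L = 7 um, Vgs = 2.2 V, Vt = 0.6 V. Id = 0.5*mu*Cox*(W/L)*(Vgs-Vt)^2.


Step 1: Overdrive voltage Vov = Vgs - Vt = 2.2 - 0.6 = 1.6 V
Step 2: W/L = 36/7 = 5.14286
Step 3: Id = 0.5 * 699 * 2.065e-07 * 5.14286 * 1.6^2
Step 4: Id = 9.50e-04 A

9.50e-04


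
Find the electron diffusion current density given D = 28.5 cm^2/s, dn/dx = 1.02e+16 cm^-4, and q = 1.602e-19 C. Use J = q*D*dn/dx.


Step 1: J = q * D * (dn/dx)
Step 2: J = 1.602e-19 * 28.5 * 1.02e+16
Step 3: J = 4.66e-02 A/cm^2

4.66e-02


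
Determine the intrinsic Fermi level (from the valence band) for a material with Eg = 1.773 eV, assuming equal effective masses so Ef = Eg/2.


Step 1: For an intrinsic semiconductor, the Fermi level sits at midgap.
Step 2: Ef = Eg / 2 = 1.773 / 2 = 0.8865 eV

0.8865


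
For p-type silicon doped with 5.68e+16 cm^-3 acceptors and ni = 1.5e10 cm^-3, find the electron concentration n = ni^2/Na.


Step 1: Majority hole concentration p ≈ Na = 5.68e+16 cm^-3
Step 2: n = ni^2 / Na = (1.5e10)^2 / 5.68e+16
Step 3: n = 3.96e+03 cm^-3

3.96e+03


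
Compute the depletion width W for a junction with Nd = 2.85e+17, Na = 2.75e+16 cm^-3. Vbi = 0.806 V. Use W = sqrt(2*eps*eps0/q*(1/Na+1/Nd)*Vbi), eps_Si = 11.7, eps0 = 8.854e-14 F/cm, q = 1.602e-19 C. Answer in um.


Step 1: 1/Na + 1/Nd = 1/2.75e+16 + 1/2.85e+17 = 3.98724e-17
Step 2: 2*eps*eps0/q = 2*11.7*8.854e-14/1.602e-19 = 1.293281e+07
Step 3: W^2 = 1.293281e+07 * 3.98724e-17 * 0.806 = 4.15624e-10
Step 4: W = sqrt(4.15624e-10) = 2.039e-05 cm = 0.2039 um

0.2039


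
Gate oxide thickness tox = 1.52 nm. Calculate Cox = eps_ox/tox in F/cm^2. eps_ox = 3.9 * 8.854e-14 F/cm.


Step 1: eps_ox = 3.9 * 8.854e-14 = 3.45306e-13 F/cm
Step 2: tox in cm = 1.52 nm * 1e-7 = 1.5200e-07 cm
Step 3: Cox = 3.45306e-13 / 1.5200e-07 = 2.27e-06 F/cm^2

2.27e-06


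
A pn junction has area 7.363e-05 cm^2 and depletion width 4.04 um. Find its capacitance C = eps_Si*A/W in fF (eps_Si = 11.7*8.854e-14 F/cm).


Step 1: eps_Si = 11.7 * 8.854e-14 = 1.035918e-12 F/cm
Step 2: W in cm = 4.04 * 1e-4 = 4.04e-04 cm
Step 3: C = 1.035918e-12 * 7.363e-05 / 4.04e-04 = 1.887986e-13 F
Step 4: C = 188.8 fF

188.8


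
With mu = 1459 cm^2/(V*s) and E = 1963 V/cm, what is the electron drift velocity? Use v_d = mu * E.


Step 1: v_d = mu * E
Step 2: v_d = 1459 * 1963 = 2864017
Step 3: v_d = 2.86e+06 cm/s

2.86e+06


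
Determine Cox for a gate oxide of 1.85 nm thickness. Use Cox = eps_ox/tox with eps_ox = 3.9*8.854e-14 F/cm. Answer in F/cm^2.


Step 1: eps_ox = 3.9 * 8.854e-14 = 3.45306e-13 F/cm
Step 2: tox in cm = 1.85 nm * 1e-7 = 1.8500e-07 cm
Step 3: Cox = 3.45306e-13 / 1.8500e-07 = 1.87e-06 F/cm^2

1.87e-06


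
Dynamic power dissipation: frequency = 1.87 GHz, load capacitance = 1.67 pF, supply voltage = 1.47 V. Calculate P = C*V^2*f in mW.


Step 1: V^2 = 1.47^2 = 2.1609 V^2
Step 2: P = C*V^2*f = 1.67e-12 F * 2.1609 * 1.87e9 Hz
Step 3: P = 6.74827461e-03 W
Step 4: P = 6.748 mW

6.748


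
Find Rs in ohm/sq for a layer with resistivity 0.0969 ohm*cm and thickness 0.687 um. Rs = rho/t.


Step 1: Convert thickness to cm: t = 0.687 um = 6.8700e-05 cm
Step 2: Rs = rho / t = 0.0969 / 6.8700e-05
Step 3: Rs = 1410.5 ohm/sq

1410.5


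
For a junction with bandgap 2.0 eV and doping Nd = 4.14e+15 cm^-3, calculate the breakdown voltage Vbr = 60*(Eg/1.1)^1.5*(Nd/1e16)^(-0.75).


Step 1: Eg/1.1 = 2.0/1.1 = 1.818182
Step 2: (Eg/1.1)^1.5 = 1.818182^1.5 = 2.451636
Step 3: (Nd/1e16)^(-0.75) = (0.414)^(-0.75) = 1.937536
Step 4: Vbr = 60 * 2.451636 * 1.937536 = 285.0 V

285.0


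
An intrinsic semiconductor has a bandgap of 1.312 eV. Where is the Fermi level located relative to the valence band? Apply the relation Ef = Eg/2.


Step 1: For an intrinsic semiconductor, the Fermi level sits at midgap.
Step 2: Ef = Eg / 2 = 1.312 / 2 = 0.656 eV

0.656


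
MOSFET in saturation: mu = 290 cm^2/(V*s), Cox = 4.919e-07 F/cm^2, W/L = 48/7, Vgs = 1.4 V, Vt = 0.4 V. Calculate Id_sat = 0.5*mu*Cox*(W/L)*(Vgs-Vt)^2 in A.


Step 1: Overdrive voltage Vov = Vgs - Vt = 1.4 - 0.4 = 1.0 V
Step 2: W/L = 48/7 = 6.85714
Step 3: Id = 0.5 * 290 * 4.919e-07 * 6.85714 * 1.0^2
Step 4: Id = 4.89e-04 A

4.89e-04


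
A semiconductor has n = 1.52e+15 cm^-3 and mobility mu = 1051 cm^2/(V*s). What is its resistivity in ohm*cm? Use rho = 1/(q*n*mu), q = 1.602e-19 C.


Step 1: sigma = q * n * mu = 1.602e-19 * 1.52e+15 * 1051 = 2.55923e-01 S/cm
Step 2: rho = 1 / sigma = 1 / 2.55923e-01 = 3.907 ohm*cm

3.907


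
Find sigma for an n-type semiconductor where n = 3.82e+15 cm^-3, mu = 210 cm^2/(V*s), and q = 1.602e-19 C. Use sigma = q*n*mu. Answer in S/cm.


Step 1: sigma = q * n * mu
Step 2: sigma = 1.602e-19 * 3.82e+15 * 210
Step 3: sigma = 1.285e-01 S/cm

1.285e-01


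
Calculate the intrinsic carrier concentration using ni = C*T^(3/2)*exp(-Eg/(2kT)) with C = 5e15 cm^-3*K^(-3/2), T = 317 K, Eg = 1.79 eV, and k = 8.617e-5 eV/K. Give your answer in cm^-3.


Step 1: Compute kT = 8.617e-5 * 317 = 0.02731589 eV
Step 2: Exponent = -Eg/(2kT) = -1.79/(2*0.02731589) = -32.76481
Step 3: T^(3/2) = 317^1.5 = 5644.02
Step 4: ni = 5e15 * 5644.02 * exp(-32.76481) = 1.66e+05 cm^-3

1.66e+05


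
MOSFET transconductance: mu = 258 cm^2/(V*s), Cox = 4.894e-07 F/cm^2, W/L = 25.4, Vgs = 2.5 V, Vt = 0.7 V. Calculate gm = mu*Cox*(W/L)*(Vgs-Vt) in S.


Step 1: Vov = Vgs - Vt = 2.5 - 0.7 = 1.8 V
Step 2: gm = mu * Cox * (W/L) * Vov
Step 3: gm = 258 * 4.894e-07 * 25.4 * 1.8 = 5.77e-03 S

5.77e-03


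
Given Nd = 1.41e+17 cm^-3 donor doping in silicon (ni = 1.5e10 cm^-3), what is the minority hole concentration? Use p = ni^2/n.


Step 1: Since Nd >> ni, n ≈ Nd = 1.41e+17 cm^-3
Step 2: p = ni^2 / n = (1.5e10)^2 / 1.41e+17
Step 3: p = 2.25e20 / 1.41e+17 = 1.60e+03 cm^-3

1.60e+03


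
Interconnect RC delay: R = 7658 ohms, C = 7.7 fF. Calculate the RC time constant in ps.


Step 1: tau = R * C
Step 2: tau = 7658 * 7.7 fF = 7658 * 7.7e-15 F
Step 3: tau = 5.89666e-11 s = 58.9666 ps

58.9666


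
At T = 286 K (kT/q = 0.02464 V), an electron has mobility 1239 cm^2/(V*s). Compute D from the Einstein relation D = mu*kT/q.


Step 1: D = mu * (kT/q)
Step 2: D = 1239 * 0.02464
Step 3: D = 30.53 cm^2/s

30.53


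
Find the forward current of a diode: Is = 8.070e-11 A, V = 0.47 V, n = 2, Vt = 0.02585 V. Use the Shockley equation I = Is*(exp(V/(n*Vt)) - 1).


Step 1: V/(n*Vt) = 0.47/(2*0.02585) = 9.0909
Step 2: exp(9.0909) = 8.8742e+03
Step 3: I = 8.070e-11 * (8.8742e+03 - 1) = 7.16e-07 A

7.16e-07


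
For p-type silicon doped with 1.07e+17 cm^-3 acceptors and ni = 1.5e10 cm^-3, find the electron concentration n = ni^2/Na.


Step 1: Majority hole concentration p ≈ Na = 1.07e+17 cm^-3
Step 2: n = ni^2 / Na = (1.5e10)^2 / 1.07e+17
Step 3: n = 2.10e+03 cm^-3

2.10e+03


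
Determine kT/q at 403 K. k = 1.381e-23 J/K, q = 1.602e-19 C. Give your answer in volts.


Step 1: kT = 1.381e-23 * 403 = 5.56543e-21 J
Step 2: Vt = kT/q = 5.56543e-21 / 1.602e-19
Step 3: Vt = 0.03474 V

0.03474


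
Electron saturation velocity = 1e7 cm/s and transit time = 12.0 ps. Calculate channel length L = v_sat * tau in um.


Step 1: tau in seconds = 12.0 ps * 1e-12 = 1.2000e-11 s
Step 2: L = v_sat * tau = 1e7 * 1.2000e-11 = 1.2000e-04 cm
Step 3: L in um = 1.2000e-04 * 1e4 = 1.2 um

1.2


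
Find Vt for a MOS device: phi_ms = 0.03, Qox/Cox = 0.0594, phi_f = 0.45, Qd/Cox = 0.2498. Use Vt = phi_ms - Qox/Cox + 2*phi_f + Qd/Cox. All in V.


Step 1: Vt = phi_ms - Qox/Cox + 2*phi_f + Qd/Cox
Step 2: Vt = 0.03 - 0.0594 + 2*0.45 + 0.2498
Step 3: Vt = 0.03 - 0.0594 + 0.9 + 0.2498
Step 4: Vt = 1.1204 V

1.1204


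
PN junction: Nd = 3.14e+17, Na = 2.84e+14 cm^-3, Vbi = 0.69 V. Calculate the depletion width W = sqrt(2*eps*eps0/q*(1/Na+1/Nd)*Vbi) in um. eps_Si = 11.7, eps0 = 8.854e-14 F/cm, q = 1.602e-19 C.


Step 1: 1/Na + 1/Nd = 1/2.84e+14 + 1/3.14e+17 = 3.52431e-15
Step 2: 2*eps*eps0/q = 2*11.7*8.854e-14/1.602e-19 = 1.293281e+07
Step 3: W^2 = 1.293281e+07 * 3.52431e-15 * 0.69 = 3.14497e-08
Step 4: W = sqrt(3.14497e-08) = 1.773e-04 cm = 1.773 um

1.773


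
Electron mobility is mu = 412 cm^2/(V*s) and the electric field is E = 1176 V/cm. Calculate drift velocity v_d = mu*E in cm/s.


Step 1: v_d = mu * E
Step 2: v_d = 412 * 1176 = 484512
Step 3: v_d = 4.85e+05 cm/s

4.85e+05


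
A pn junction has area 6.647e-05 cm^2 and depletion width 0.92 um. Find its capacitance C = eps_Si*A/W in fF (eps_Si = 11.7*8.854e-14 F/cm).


Step 1: eps_Si = 11.7 * 8.854e-14 = 1.035918e-12 F/cm
Step 2: W in cm = 0.92 * 1e-4 = 9.20e-05 cm
Step 3: C = 1.035918e-12 * 6.647e-05 / 9.20e-05 = 7.484508e-13 F
Step 4: C = 748.45 fF

748.45


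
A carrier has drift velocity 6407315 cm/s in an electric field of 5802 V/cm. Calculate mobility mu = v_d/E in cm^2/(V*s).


Step 1: mu = v_d / E
Step 2: mu = 6407315 / 5802
Step 3: mu = 1104.33 cm^2/(V*s)

1104.33


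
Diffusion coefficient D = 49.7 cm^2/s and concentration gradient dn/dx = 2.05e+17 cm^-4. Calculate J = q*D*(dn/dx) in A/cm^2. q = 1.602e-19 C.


Step 1: J = q * D * (dn/dx)
Step 2: J = 1.602e-19 * 49.7 * 2.05e+17
Step 3: J = 1.63e+00 A/cm^2

1.63e+00


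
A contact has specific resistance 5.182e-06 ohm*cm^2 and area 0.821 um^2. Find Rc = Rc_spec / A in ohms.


Step 1: Convert area to cm^2: 0.821 um^2 = 8.2100e-09 cm^2
Step 2: Rc = Rc_spec / A = 5.182e-06 / 8.2100e-09
Step 3: Rc = 6.31e+02 ohms

6.31e+02


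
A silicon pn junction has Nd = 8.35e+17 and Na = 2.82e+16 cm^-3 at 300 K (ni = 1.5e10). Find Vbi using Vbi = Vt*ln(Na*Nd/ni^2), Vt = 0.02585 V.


Step 1: Compute Na*Nd/ni^2 = 2.82e+16 * 8.35e+17 / (1.5e10)^2 = 1.0465e+14
Step 2: ln(1.0465e+14) = 32.2816
Step 3: Vbi = 0.02585 * 32.2816 = 0.834 V

0.834


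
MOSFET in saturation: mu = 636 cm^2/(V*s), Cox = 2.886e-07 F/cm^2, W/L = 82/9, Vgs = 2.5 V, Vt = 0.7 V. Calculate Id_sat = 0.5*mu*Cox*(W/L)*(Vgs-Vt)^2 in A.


Step 1: Overdrive voltage Vov = Vgs - Vt = 2.5 - 0.7 = 1.8 V
Step 2: W/L = 82/9 = 9.11111
Step 3: Id = 0.5 * 636 * 2.886e-07 * 9.11111 * 1.8^2
Step 4: Id = 2.71e-03 A

2.71e-03


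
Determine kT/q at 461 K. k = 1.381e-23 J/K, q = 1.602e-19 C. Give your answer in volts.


Step 1: kT = 1.381e-23 * 461 = 6.36641e-21 J
Step 2: Vt = kT/q = 6.36641e-21 / 1.602e-19
Step 3: Vt = 0.03974 V

0.03974


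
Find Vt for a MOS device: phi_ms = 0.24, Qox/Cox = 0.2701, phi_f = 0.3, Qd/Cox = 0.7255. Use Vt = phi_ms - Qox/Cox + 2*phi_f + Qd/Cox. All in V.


Step 1: Vt = phi_ms - Qox/Cox + 2*phi_f + Qd/Cox
Step 2: Vt = 0.24 - 0.2701 + 2*0.3 + 0.7255
Step 3: Vt = 0.24 - 0.2701 + 0.6 + 0.7255
Step 4: Vt = 1.2954 V

1.2954


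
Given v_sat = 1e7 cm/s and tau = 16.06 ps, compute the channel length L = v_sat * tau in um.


Step 1: tau in seconds = 16.06 ps * 1e-12 = 1.6060e-11 s
Step 2: L = v_sat * tau = 1e7 * 1.6060e-11 = 1.6060e-04 cm
Step 3: L in um = 1.6060e-04 * 1e4 = 1.606 um

1.606


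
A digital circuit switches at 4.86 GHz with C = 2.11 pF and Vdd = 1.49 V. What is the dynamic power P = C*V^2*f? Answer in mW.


Step 1: V^2 = 1.49^2 = 2.2201 V^2
Step 2: P = C*V^2*f = 2.11e-12 F * 2.2201 * 4.86e9 Hz
Step 3: P = 2.276623746e-02 W
Step 4: P = 22.766 mW

22.766


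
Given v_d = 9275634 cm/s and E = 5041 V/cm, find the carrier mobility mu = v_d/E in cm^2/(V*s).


Step 1: mu = v_d / E
Step 2: mu = 9275634 / 5041
Step 3: mu = 1840.04 cm^2/(V*s)

1840.04


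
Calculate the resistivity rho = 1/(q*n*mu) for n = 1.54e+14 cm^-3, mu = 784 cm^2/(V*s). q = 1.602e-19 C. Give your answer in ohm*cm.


Step 1: sigma = q * n * mu = 1.602e-19 * 1.54e+14 * 784 = 1.93419e-02 S/cm
Step 2: rho = 1 / sigma = 1 / 1.93419e-02 = 51.7 ohm*cm

51.7


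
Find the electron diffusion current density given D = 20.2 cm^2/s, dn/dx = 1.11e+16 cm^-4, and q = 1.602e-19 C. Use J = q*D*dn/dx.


Step 1: J = q * D * (dn/dx)
Step 2: J = 1.602e-19 * 20.2 * 1.11e+16
Step 3: J = 3.59e-02 A/cm^2

3.59e-02


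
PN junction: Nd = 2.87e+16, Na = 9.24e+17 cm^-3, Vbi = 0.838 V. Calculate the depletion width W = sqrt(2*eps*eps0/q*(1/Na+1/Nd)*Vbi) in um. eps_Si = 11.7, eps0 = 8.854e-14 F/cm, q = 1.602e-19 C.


Step 1: 1/Na + 1/Nd = 1/9.24e+17 + 1/2.87e+16 = 3.59255e-17
Step 2: 2*eps*eps0/q = 2*11.7*8.854e-14/1.602e-19 = 1.293281e+07
Step 3: W^2 = 1.293281e+07 * 3.59255e-17 * 0.838 = 3.89350e-10
Step 4: W = sqrt(3.89350e-10) = 1.973e-05 cm = 0.1973 um

0.1973


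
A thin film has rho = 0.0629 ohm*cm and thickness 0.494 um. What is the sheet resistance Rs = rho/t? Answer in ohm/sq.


Step 1: Convert thickness to cm: t = 0.494 um = 4.9400e-05 cm
Step 2: Rs = rho / t = 0.0629 / 4.9400e-05
Step 3: Rs = 1273.3 ohm/sq

1273.3


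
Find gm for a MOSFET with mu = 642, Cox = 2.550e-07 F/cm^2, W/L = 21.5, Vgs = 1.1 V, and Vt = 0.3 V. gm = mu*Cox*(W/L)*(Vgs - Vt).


Step 1: Vov = Vgs - Vt = 1.1 - 0.3 = 0.8 V
Step 2: gm = mu * Cox * (W/L) * Vov
Step 3: gm = 642 * 2.550e-07 * 21.5 * 0.8 = 2.82e-03 S

2.82e-03


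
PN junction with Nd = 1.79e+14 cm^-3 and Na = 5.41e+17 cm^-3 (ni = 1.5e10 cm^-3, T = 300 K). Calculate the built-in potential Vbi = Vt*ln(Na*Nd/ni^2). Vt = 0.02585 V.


Step 1: Compute Na*Nd/ni^2 = 5.41e+17 * 1.79e+14 / (1.5e10)^2 = 4.3040e+11
Step 2: ln(4.3040e+11) = 26.7880
Step 3: Vbi = 0.02585 * 26.7880 = 0.692 V

0.692


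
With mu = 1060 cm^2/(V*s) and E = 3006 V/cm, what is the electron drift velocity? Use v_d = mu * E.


Step 1: v_d = mu * E
Step 2: v_d = 1060 * 3006 = 3186360
Step 3: v_d = 3.19e+06 cm/s

3.19e+06


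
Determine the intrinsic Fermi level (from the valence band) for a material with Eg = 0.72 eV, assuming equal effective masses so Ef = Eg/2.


Step 1: For an intrinsic semiconductor, the Fermi level sits at midgap.
Step 2: Ef = Eg / 2 = 0.72 / 2 = 0.36 eV

0.36


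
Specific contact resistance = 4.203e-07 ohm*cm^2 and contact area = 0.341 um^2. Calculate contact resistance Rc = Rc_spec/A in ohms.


Step 1: Convert area to cm^2: 0.341 um^2 = 3.4100e-09 cm^2
Step 2: Rc = Rc_spec / A = 4.203e-07 / 3.4100e-09
Step 3: Rc = 1.23e+02 ohms

1.23e+02


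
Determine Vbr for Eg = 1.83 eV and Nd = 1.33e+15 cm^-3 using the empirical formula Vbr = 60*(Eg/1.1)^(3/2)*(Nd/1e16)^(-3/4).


Step 1: Eg/1.1 = 1.83/1.1 = 1.663636
Step 2: (Eg/1.1)^1.5 = 1.663636^1.5 = 2.145791
Step 3: (Nd/1e16)^(-0.75) = (0.133)^(-0.75) = 4.540579
Step 4: Vbr = 60 * 2.145791 * 4.540579 = 584.6 V

584.6


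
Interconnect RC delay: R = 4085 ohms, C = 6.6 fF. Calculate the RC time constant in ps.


Step 1: tau = R * C
Step 2: tau = 4085 * 6.6 fF = 4085 * 6.6e-15 F
Step 3: tau = 2.6961e-11 s = 26.961 ps

26.961


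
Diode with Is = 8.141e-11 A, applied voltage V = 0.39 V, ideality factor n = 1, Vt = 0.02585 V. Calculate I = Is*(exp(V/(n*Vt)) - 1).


Step 1: V/(n*Vt) = 0.39/(1*0.02585) = 15.0870
Step 2: exp(15.0870) = 3.5662e+06
Step 3: I = 8.141e-11 * (3.5662e+06 - 1) = 2.90e-04 A

2.90e-04


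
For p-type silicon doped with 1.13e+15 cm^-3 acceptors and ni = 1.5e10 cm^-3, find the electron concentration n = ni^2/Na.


Step 1: Majority hole concentration p ≈ Na = 1.13e+15 cm^-3
Step 2: n = ni^2 / Na = (1.5e10)^2 / 1.13e+15
Step 3: n = 1.99e+05 cm^-3

1.99e+05


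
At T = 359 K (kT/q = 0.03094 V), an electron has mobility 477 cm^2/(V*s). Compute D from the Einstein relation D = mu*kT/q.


Step 1: D = mu * (kT/q)
Step 2: D = 477 * 0.03094
Step 3: D = 14.76 cm^2/s

14.76
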